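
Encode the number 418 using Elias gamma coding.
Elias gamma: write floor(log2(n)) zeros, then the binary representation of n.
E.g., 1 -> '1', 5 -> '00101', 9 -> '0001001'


num_bits = floor(log2(418)) + 1 = 9
leading_zeros = num_bits - 1 = 8
binary(418) = 110100010

Elias gamma(418) = '00000000' + '110100010' = 00000000110100010 (17 bits)


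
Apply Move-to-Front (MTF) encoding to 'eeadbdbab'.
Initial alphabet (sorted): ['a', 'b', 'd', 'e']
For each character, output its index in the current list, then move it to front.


MTF encoding:
'e': index 3 in ['a', 'b', 'd', 'e'] -> ['e', 'a', 'b', 'd']
'e': index 0 in ['e', 'a', 'b', 'd'] -> ['e', 'a', 'b', 'd']
'a': index 1 in ['e', 'a', 'b', 'd'] -> ['a', 'e', 'b', 'd']
'd': index 3 in ['a', 'e', 'b', 'd'] -> ['d', 'a', 'e', 'b']
'b': index 3 in ['d', 'a', 'e', 'b'] -> ['b', 'd', 'a', 'e']
'd': index 1 in ['b', 'd', 'a', 'e'] -> ['d', 'b', 'a', 'e']
'b': index 1 in ['d', 'b', 'a', 'e'] -> ['b', 'd', 'a', 'e']
'a': index 2 in ['b', 'd', 'a', 'e'] -> ['a', 'b', 'd', 'e']
'b': index 1 in ['a', 'b', 'd', 'e'] -> ['b', 'a', 'd', 'e']


Output: [3, 0, 1, 3, 3, 1, 1, 2, 1]


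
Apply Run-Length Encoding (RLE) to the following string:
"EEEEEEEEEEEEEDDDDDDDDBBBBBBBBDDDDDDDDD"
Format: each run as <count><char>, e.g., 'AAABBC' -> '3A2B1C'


Scanning runs left to right:
  i=0: run of 'E' x 13 -> '13E'
  i=13: run of 'D' x 8 -> '8D'
  i=21: run of 'B' x 8 -> '8B'
  i=29: run of 'D' x 9 -> '9D'

RLE = 13E8D8B9D


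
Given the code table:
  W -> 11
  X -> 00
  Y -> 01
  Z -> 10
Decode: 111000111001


Decoding:
11 -> W
10 -> Z
00 -> X
11 -> W
10 -> Z
01 -> Y


Result: WZXWZY


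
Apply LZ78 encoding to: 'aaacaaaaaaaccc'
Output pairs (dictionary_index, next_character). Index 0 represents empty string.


LZ78 encoding steps:
Dictionary: {0: ''}
Step 1: w='' (idx 0), next='a' -> output (0, 'a'), add 'a' as idx 1
Step 2: w='a' (idx 1), next='a' -> output (1, 'a'), add 'aa' as idx 2
Step 3: w='' (idx 0), next='c' -> output (0, 'c'), add 'c' as idx 3
Step 4: w='aa' (idx 2), next='a' -> output (2, 'a'), add 'aaa' as idx 4
Step 5: w='aaa' (idx 4), next='a' -> output (4, 'a'), add 'aaaa' as idx 5
Step 6: w='c' (idx 3), next='c' -> output (3, 'c'), add 'cc' as idx 6
Step 7: w='c' (idx 3), end of input -> output (3, '')


Encoded: [(0, 'a'), (1, 'a'), (0, 'c'), (2, 'a'), (4, 'a'), (3, 'c'), (3, '')]


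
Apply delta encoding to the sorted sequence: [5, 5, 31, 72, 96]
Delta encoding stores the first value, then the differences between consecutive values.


First value: 5
Deltas:
  5 - 5 = 0
  31 - 5 = 26
  72 - 31 = 41
  96 - 72 = 24


Delta encoded: [5, 0, 26, 41, 24]


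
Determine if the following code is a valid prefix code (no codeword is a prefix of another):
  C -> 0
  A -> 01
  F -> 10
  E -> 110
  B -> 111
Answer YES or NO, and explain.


Checking each pair (does one codeword prefix another?):
  C='0' vs A='01': prefix -- VIOLATION

NO -- this is NOT a valid prefix code. C (0) is a prefix of A (01).


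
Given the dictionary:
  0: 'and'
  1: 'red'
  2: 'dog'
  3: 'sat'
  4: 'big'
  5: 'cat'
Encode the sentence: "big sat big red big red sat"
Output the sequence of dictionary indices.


Look up each word in the dictionary:
  'big' -> 4
  'sat' -> 3
  'big' -> 4
  'red' -> 1
  'big' -> 4
  'red' -> 1
  'sat' -> 3

Encoded: [4, 3, 4, 1, 4, 1, 3]


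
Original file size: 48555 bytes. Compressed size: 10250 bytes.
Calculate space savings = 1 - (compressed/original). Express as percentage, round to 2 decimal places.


ratio = compressed/original = 10250/48555 = 0.211101
savings = 1 - ratio = 1 - 0.211101 = 0.788899
as a percentage: 0.788899 * 100 = 78.89%

Space savings = 1 - 10250/48555 = 78.89%


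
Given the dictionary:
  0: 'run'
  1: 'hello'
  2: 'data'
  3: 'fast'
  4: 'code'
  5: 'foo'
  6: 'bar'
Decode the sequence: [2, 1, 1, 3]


Look up each index in the dictionary:
  2 -> 'data'
  1 -> 'hello'
  1 -> 'hello'
  3 -> 'fast'

Decoded: "data hello hello fast"


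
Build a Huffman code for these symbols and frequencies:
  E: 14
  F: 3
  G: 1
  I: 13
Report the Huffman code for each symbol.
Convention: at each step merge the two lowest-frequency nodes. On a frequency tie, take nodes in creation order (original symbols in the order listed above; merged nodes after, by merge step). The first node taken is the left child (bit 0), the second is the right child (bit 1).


Huffman tree construction:
Step 1: Merge G(1) + F(3) = 4
Step 2: Merge (G+F)(4) + I(13) = 17
Step 3: Merge E(14) + ((G+F)+I)(17) = 31
Read each symbol's code off the tree from the root (left child = 0, right child = 1).

Codes:
  E: 0 (length 1)
  F: 101 (length 3)
  G: 100 (length 3)
  I: 11 (length 2)
Average code length: 52/31 = 1.6774 bits/symbol


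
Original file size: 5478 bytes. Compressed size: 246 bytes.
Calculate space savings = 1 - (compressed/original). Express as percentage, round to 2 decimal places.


ratio = compressed/original = 246/5478 = 0.044907
savings = 1 - ratio = 1 - 0.044907 = 0.955093
as a percentage: 0.955093 * 100 = 95.51%

Space savings = 1 - 246/5478 = 95.51%


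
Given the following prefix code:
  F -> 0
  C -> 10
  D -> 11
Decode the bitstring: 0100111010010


Decoding step by step:
Bits 0 -> F
Bits 10 -> C
Bits 0 -> F
Bits 11 -> D
Bits 10 -> C
Bits 10 -> C
Bits 0 -> F
Bits 10 -> C


Decoded message: FCFDCCFC


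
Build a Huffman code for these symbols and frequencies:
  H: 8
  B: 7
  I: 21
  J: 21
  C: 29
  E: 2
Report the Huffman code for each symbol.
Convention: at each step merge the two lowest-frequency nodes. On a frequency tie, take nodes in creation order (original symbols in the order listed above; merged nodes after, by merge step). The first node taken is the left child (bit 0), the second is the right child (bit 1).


Huffman tree construction:
Step 1: Merge E(2) + B(7) = 9
Step 2: Merge H(8) + (E+B)(9) = 17
Step 3: Merge (H+(E+B))(17) + I(21) = 38
Step 4: Merge J(21) + C(29) = 50
Step 5: Merge ((H+(E+B))+I)(38) + (J+C)(50) = 88
Read each symbol's code off the tree from the root (left child = 0, right child = 1).

Codes:
  H: 000 (length 3)
  B: 0011 (length 4)
  I: 01 (length 2)
  J: 10 (length 2)
  C: 11 (length 2)
  E: 0010 (length 4)
Average code length: 202/88 = 2.2955 bits/symbol


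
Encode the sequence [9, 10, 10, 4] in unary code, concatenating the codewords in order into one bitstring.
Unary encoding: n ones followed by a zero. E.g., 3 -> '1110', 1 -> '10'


Encode each number as n ones followed by a terminating 0:
  9 -> 1111111110 (10 bits)
  10 -> 11111111110 (11 bits)
  10 -> 11111111110 (11 bits)
  4 -> 11110 (5 bits)
Total length = 10 + 11 + 11 + 5 = 37 bits.

Unary([9, 10, 10, 4]) = 1111111110111111111101111111111011110 (37 bits)


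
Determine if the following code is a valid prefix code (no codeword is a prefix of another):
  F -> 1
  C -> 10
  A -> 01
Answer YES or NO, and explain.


Checking each pair (does one codeword prefix another?):
  F='1' vs C='10': prefix -- VIOLATION

NO -- this is NOT a valid prefix code. F (1) is a prefix of C (10).


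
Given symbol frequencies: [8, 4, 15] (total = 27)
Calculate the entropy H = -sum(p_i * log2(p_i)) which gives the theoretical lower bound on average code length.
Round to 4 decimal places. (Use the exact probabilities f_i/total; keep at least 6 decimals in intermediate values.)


Per-symbol terms -p_i * log2(p_i) with p_i = f_i/27:
  p = 8/27 = 0.296296: log2(p) = -1.754888, -p*log2(p) = 0.519967
  p = 4/27 = 0.148148: log2(p) = -2.754888, -p*log2(p) = 0.408131
  p = 15/27 = 0.555556: log2(p) = -0.847997, -p*log2(p) = 0.471109
H = 0.519967 + 0.408131 + 0.471109 = 1.399207

H = 1.3992 bits/symbol


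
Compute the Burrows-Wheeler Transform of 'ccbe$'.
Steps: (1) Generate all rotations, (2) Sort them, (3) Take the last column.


Rotations (sorted):
  0: $ccbe -> last char: e
  1: be$cc -> last char: c
  2: cbe$c -> last char: c
  3: ccbe$ -> last char: $
  4: e$ccb -> last char: b


BWT = ecc$b


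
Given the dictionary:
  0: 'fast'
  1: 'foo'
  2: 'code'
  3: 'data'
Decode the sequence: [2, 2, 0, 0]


Look up each index in the dictionary:
  2 -> 'code'
  2 -> 'code'
  0 -> 'fast'
  0 -> 'fast'

Decoded: "code code fast fast"


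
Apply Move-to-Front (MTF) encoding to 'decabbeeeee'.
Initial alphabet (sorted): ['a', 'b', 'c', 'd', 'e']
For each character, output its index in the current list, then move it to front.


MTF encoding:
'd': index 3 in ['a', 'b', 'c', 'd', 'e'] -> ['d', 'a', 'b', 'c', 'e']
'e': index 4 in ['d', 'a', 'b', 'c', 'e'] -> ['e', 'd', 'a', 'b', 'c']
'c': index 4 in ['e', 'd', 'a', 'b', 'c'] -> ['c', 'e', 'd', 'a', 'b']
'a': index 3 in ['c', 'e', 'd', 'a', 'b'] -> ['a', 'c', 'e', 'd', 'b']
'b': index 4 in ['a', 'c', 'e', 'd', 'b'] -> ['b', 'a', 'c', 'e', 'd']
'b': index 0 in ['b', 'a', 'c', 'e', 'd'] -> ['b', 'a', 'c', 'e', 'd']
'e': index 3 in ['b', 'a', 'c', 'e', 'd'] -> ['e', 'b', 'a', 'c', 'd']
'e': index 0 in ['e', 'b', 'a', 'c', 'd'] -> ['e', 'b', 'a', 'c', 'd']
'e': index 0 in ['e', 'b', 'a', 'c', 'd'] -> ['e', 'b', 'a', 'c', 'd']
'e': index 0 in ['e', 'b', 'a', 'c', 'd'] -> ['e', 'b', 'a', 'c', 'd']
'e': index 0 in ['e', 'b', 'a', 'c', 'd'] -> ['e', 'b', 'a', 'c', 'd']


Output: [3, 4, 4, 3, 4, 0, 3, 0, 0, 0, 0]


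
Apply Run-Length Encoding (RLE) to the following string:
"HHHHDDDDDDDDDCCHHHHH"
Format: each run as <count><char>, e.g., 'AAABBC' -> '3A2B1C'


Scanning runs left to right:
  i=0: run of 'H' x 4 -> '4H'
  i=4: run of 'D' x 9 -> '9D'
  i=13: run of 'C' x 2 -> '2C'
  i=15: run of 'H' x 5 -> '5H'

RLE = 4H9D2C5H


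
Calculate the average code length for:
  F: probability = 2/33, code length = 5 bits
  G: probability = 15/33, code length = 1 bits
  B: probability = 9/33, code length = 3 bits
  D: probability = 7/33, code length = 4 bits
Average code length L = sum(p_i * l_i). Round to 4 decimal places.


Weighted contributions p_i * l_i:
  F: (2/33) * 5 = 10/33
  G: (15/33) * 1 = 15/33
  B: (9/33) * 3 = 27/33
  D: (7/33) * 4 = 28/33
Sum = (10 + 15 + 27 + 28)/33 = 80/33

L = 80/33 = 2.4242 bits/symbol


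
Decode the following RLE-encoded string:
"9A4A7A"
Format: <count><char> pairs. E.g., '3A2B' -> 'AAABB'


Expanding each <count><char> pair:
  9A -> 'AAAAAAAAA'
  4A -> 'AAAA'
  7A -> 'AAAAAAA'

Decoded = AAAAAAAAAAAAAAAAAAAA


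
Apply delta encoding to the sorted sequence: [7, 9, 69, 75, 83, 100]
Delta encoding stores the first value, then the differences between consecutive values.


First value: 7
Deltas:
  9 - 7 = 2
  69 - 9 = 60
  75 - 69 = 6
  83 - 75 = 8
  100 - 83 = 17


Delta encoded: [7, 2, 60, 6, 8, 17]


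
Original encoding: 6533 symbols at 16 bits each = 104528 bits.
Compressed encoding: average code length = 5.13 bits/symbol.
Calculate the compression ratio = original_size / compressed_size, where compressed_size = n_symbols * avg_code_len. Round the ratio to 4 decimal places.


original_size = n_symbols * orig_bits = 6533 * 16 = 104528 bits
compressed_size = n_symbols * avg_code_len = 6533 * 5.13 = 33514.29 bits
ratio = original_size / compressed_size = 104528 / 33514.29 = 3.1189

Compression ratio = 3.1189


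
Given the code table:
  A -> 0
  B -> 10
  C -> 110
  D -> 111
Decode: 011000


Decoding:
0 -> A
110 -> C
0 -> A
0 -> A


Result: ACAA


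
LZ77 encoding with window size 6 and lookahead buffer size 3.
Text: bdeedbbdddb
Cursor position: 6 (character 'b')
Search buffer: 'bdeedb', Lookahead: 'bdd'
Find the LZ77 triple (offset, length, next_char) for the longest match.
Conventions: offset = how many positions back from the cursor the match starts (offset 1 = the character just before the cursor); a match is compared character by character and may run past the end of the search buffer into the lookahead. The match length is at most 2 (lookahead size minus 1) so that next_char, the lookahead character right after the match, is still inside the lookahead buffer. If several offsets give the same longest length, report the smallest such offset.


Try each offset into the search buffer:
  offset=1 (pos 5, char 'b'): match length 1
  offset=2 (pos 4, char 'd'): match length 0
  offset=3 (pos 3, char 'e'): match length 0
  offset=4 (pos 2, char 'e'): match length 0
  offset=5 (pos 1, char 'd'): match length 0
  offset=6 (pos 0, char 'b'): match length 2
Longest match has length 2 at offset 6.
next_char = character at position 6 + 2 = 8 -> 'd'

Best match: offset=6, length=2 (matching 'bd' starting at position 0)
LZ77 triple: (6, 2, 'd')


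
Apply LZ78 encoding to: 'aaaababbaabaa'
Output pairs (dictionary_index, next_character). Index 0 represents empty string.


LZ78 encoding steps:
Dictionary: {0: ''}
Step 1: w='' (idx 0), next='a' -> output (0, 'a'), add 'a' as idx 1
Step 2: w='a' (idx 1), next='a' -> output (1, 'a'), add 'aa' as idx 2
Step 3: w='a' (idx 1), next='b' -> output (1, 'b'), add 'ab' as idx 3
Step 4: w='ab' (idx 3), next='b' -> output (3, 'b'), add 'abb' as idx 4
Step 5: w='aa' (idx 2), next='b' -> output (2, 'b'), add 'aab' as idx 5
Step 6: w='aa' (idx 2), end of input -> output (2, '')


Encoded: [(0, 'a'), (1, 'a'), (1, 'b'), (3, 'b'), (2, 'b'), (2, '')]


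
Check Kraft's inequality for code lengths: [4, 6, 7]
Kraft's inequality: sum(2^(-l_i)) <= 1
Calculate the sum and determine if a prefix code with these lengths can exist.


Sum = 2^(-4) + 2^(-6) + 2^(-7)
    = 0.0625 + 0.015625 + 0.0078125
    = 11/128 = 0.0859375
Since 0.0859375 <= 1, Kraft's inequality IS satisfied.
A prefix code with these lengths CAN exist.

Kraft sum = 0.0859375. Satisfied.


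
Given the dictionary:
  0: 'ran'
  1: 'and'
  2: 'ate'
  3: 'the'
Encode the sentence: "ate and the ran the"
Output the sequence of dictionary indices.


Look up each word in the dictionary:
  'ate' -> 2
  'and' -> 1
  'the' -> 3
  'ran' -> 0
  'the' -> 3

Encoded: [2, 1, 3, 0, 3]


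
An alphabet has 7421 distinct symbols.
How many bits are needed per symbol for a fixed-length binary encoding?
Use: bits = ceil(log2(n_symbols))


log2(7421) = 12.8574
Bracket: 2^12 = 4096 < 7421 <= 2^13 = 8192
So ceil(log2(7421)) = 13

bits = ceil(log2(7421)) = ceil(12.8574) = 13 bits


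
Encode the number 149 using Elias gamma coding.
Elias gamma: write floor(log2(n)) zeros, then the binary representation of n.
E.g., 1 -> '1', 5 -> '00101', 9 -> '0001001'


num_bits = floor(log2(149)) + 1 = 8
leading_zeros = num_bits - 1 = 7
binary(149) = 10010101

Elias gamma(149) = '0000000' + '10010101' = 000000010010101 (15 bits)


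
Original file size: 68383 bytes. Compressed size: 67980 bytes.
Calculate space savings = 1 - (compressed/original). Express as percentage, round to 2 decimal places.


ratio = compressed/original = 67980/68383 = 0.994107
savings = 1 - ratio = 1 - 0.994107 = 0.005893
as a percentage: 0.005893 * 100 = 0.59%

Space savings = 1 - 67980/68383 = 0.59%


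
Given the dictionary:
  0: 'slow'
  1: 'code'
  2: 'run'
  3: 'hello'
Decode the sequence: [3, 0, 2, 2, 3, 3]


Look up each index in the dictionary:
  3 -> 'hello'
  0 -> 'slow'
  2 -> 'run'
  2 -> 'run'
  3 -> 'hello'
  3 -> 'hello'

Decoded: "hello slow run run hello hello"


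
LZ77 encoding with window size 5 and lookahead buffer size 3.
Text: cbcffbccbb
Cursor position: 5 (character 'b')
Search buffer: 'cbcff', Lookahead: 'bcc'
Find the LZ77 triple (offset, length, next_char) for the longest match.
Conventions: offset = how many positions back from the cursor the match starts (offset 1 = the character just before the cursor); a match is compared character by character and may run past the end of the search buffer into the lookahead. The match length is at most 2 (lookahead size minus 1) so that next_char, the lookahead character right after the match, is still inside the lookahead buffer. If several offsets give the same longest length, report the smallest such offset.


Try each offset into the search buffer:
  offset=1 (pos 4, char 'f'): match length 0
  offset=2 (pos 3, char 'f'): match length 0
  offset=3 (pos 2, char 'c'): match length 0
  offset=4 (pos 1, char 'b'): match length 2
  offset=5 (pos 0, char 'c'): match length 0
Longest match has length 2 at offset 4.
next_char = character at position 5 + 2 = 7 -> 'c'

Best match: offset=4, length=2 (matching 'bc' starting at position 1)
LZ77 triple: (4, 2, 'c')


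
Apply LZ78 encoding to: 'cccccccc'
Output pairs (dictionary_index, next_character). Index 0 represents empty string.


LZ78 encoding steps:
Dictionary: {0: ''}
Step 1: w='' (idx 0), next='c' -> output (0, 'c'), add 'c' as idx 1
Step 2: w='c' (idx 1), next='c' -> output (1, 'c'), add 'cc' as idx 2
Step 3: w='cc' (idx 2), next='c' -> output (2, 'c'), add 'ccc' as idx 3
Step 4: w='cc' (idx 2), end of input -> output (2, '')


Encoded: [(0, 'c'), (1, 'c'), (2, 'c'), (2, '')]


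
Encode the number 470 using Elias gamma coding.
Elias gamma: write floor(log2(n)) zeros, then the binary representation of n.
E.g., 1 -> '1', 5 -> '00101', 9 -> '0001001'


num_bits = floor(log2(470)) + 1 = 9
leading_zeros = num_bits - 1 = 8
binary(470) = 111010110

Elias gamma(470) = '00000000' + '111010110' = 00000000111010110 (17 bits)


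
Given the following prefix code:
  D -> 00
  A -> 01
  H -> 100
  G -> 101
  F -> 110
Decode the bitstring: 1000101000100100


Decoding step by step:
Bits 100 -> H
Bits 01 -> A
Bits 01 -> A
Bits 00 -> D
Bits 01 -> A
Bits 00 -> D
Bits 100 -> H


Decoded message: HAADADH


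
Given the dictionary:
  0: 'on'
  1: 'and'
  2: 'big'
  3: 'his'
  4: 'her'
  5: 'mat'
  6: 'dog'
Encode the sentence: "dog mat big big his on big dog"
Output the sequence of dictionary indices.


Look up each word in the dictionary:
  'dog' -> 6
  'mat' -> 5
  'big' -> 2
  'big' -> 2
  'his' -> 3
  'on' -> 0
  'big' -> 2
  'dog' -> 6

Encoded: [6, 5, 2, 2, 3, 0, 2, 6]


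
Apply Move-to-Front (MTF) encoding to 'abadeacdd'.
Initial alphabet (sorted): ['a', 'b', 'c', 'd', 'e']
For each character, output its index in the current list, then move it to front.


MTF encoding:
'a': index 0 in ['a', 'b', 'c', 'd', 'e'] -> ['a', 'b', 'c', 'd', 'e']
'b': index 1 in ['a', 'b', 'c', 'd', 'e'] -> ['b', 'a', 'c', 'd', 'e']
'a': index 1 in ['b', 'a', 'c', 'd', 'e'] -> ['a', 'b', 'c', 'd', 'e']
'd': index 3 in ['a', 'b', 'c', 'd', 'e'] -> ['d', 'a', 'b', 'c', 'e']
'e': index 4 in ['d', 'a', 'b', 'c', 'e'] -> ['e', 'd', 'a', 'b', 'c']
'a': index 2 in ['e', 'd', 'a', 'b', 'c'] -> ['a', 'e', 'd', 'b', 'c']
'c': index 4 in ['a', 'e', 'd', 'b', 'c'] -> ['c', 'a', 'e', 'd', 'b']
'd': index 3 in ['c', 'a', 'e', 'd', 'b'] -> ['d', 'c', 'a', 'e', 'b']
'd': index 0 in ['d', 'c', 'a', 'e', 'b'] -> ['d', 'c', 'a', 'e', 'b']


Output: [0, 1, 1, 3, 4, 2, 4, 3, 0]


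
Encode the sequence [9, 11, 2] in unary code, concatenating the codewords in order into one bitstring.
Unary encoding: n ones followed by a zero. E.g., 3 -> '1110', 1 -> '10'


Encode each number as n ones followed by a terminating 0:
  9 -> 1111111110 (10 bits)
  11 -> 111111111110 (12 bits)
  2 -> 110 (3 bits)
Total length = 10 + 12 + 3 = 25 bits.

Unary([9, 11, 2]) = 1111111110111111111110110 (25 bits)


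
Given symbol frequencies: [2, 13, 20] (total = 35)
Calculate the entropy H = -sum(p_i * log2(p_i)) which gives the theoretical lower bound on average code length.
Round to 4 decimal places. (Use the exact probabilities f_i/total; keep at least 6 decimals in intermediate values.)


Per-symbol terms -p_i * log2(p_i) with p_i = f_i/35:
  p = 2/35 = 0.057143: log2(p) = -4.129283, -p*log2(p) = 0.235959
  p = 13/35 = 0.371429: log2(p) = -1.428843, -p*log2(p) = 0.530713
  p = 20/35 = 0.571429: log2(p) = -0.807355, -p*log2(p) = 0.461346
H = 0.235959 + 0.530713 + 0.461346 = 1.228018

H = 1.228 bits/symbol


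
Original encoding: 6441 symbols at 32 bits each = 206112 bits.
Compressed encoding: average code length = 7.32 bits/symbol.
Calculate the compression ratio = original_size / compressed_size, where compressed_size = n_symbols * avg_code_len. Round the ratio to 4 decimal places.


original_size = n_symbols * orig_bits = 6441 * 32 = 206112 bits
compressed_size = n_symbols * avg_code_len = 6441 * 7.32 = 47148.12 bits
ratio = original_size / compressed_size = 206112 / 47148.12 = 4.3716

Compression ratio = 4.3716


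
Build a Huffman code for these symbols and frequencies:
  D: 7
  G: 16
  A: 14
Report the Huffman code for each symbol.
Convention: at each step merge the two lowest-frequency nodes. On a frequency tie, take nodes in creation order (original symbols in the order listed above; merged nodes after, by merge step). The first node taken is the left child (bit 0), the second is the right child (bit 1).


Huffman tree construction:
Step 1: Merge D(7) + A(14) = 21
Step 2: Merge G(16) + (D+A)(21) = 37
Read each symbol's code off the tree from the root (left child = 0, right child = 1).

Codes:
  D: 10 (length 2)
  G: 0 (length 1)
  A: 11 (length 2)
Average code length: 58/37 = 1.5676 bits/symbol


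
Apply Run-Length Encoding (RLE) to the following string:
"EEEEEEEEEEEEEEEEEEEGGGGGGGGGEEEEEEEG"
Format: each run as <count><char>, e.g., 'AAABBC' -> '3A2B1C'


Scanning runs left to right:
  i=0: run of 'E' x 19 -> '19E'
  i=19: run of 'G' x 9 -> '9G'
  i=28: run of 'E' x 7 -> '7E'
  i=35: run of 'G' x 1 -> '1G'

RLE = 19E9G7E1G


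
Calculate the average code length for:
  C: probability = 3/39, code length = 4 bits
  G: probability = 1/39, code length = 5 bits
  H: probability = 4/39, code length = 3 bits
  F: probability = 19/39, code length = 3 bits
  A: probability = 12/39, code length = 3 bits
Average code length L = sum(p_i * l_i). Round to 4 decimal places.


Weighted contributions p_i * l_i:
  C: (3/39) * 4 = 12/39
  G: (1/39) * 5 = 5/39
  H: (4/39) * 3 = 12/39
  F: (19/39) * 3 = 57/39
  A: (12/39) * 3 = 36/39
Sum = (12 + 5 + 12 + 57 + 36)/39 = 122/39

L = 122/39 = 3.1282 bits/symbol


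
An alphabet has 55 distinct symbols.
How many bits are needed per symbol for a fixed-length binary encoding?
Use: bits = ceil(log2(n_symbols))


log2(55) = 5.7814
Bracket: 2^5 = 32 < 55 <= 2^6 = 64
So ceil(log2(55)) = 6

bits = ceil(log2(55)) = ceil(5.7814) = 6 bits


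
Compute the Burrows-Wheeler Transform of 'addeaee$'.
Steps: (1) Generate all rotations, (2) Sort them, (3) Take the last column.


Rotations (sorted):
  0: $addeaee -> last char: e
  1: addeaee$ -> last char: $
  2: aee$adde -> last char: e
  3: ddeaee$a -> last char: a
  4: deaee$ad -> last char: d
  5: e$addeae -> last char: e
  6: eaee$add -> last char: d
  7: ee$addea -> last char: a


BWT = e$eadeda


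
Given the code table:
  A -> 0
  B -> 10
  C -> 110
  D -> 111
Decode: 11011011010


Decoding:
110 -> C
110 -> C
110 -> C
10 -> B


Result: CCCB


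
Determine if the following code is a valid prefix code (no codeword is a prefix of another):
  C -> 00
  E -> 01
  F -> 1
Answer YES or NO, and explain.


Checking each pair (does one codeword prefix another?):
  C='00' vs E='01': no prefix
  C='00' vs F='1': no prefix
  E='01' vs C='00': no prefix
  E='01' vs F='1': no prefix
  F='1' vs C='00': no prefix
  F='1' vs E='01': no prefix
No violation found over all pairs.

YES -- this is a valid prefix code. No codeword is a prefix of any other codeword.


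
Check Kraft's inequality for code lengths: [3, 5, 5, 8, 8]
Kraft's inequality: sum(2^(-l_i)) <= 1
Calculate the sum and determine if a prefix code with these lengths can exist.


Sum = 2^(-3) + 2^(-5) + 2^(-5) + 2^(-8) + 2^(-8)
    = 0.125 + 0.03125 + 0.03125 + 0.00390625 + 0.00390625
    = 50/256 = 0.1953125
Since 0.1953125 <= 1, Kraft's inequality IS satisfied.
A prefix code with these lengths CAN exist.

Kraft sum = 0.1953125. Satisfied.


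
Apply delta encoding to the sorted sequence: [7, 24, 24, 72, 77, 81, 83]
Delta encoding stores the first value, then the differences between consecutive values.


First value: 7
Deltas:
  24 - 7 = 17
  24 - 24 = 0
  72 - 24 = 48
  77 - 72 = 5
  81 - 77 = 4
  83 - 81 = 2


Delta encoded: [7, 17, 0, 48, 5, 4, 2]


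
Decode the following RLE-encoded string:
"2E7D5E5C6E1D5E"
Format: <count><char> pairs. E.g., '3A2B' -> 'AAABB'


Expanding each <count><char> pair:
  2E -> 'EE'
  7D -> 'DDDDDDD'
  5E -> 'EEEEE'
  5C -> 'CCCCC'
  6E -> 'EEEEEE'
  1D -> 'D'
  5E -> 'EEEEE'

Decoded = EEDDDDDDDEEEEECCCCCEEEEEEDEEEEE


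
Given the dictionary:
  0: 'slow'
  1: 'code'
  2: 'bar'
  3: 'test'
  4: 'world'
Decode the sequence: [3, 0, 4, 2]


Look up each index in the dictionary:
  3 -> 'test'
  0 -> 'slow'
  4 -> 'world'
  2 -> 'bar'

Decoded: "test slow world bar"


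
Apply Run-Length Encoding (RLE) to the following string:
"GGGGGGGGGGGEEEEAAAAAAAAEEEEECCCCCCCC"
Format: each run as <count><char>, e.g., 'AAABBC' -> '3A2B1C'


Scanning runs left to right:
  i=0: run of 'G' x 11 -> '11G'
  i=11: run of 'E' x 4 -> '4E'
  i=15: run of 'A' x 8 -> '8A'
  i=23: run of 'E' x 5 -> '5E'
  i=28: run of 'C' x 8 -> '8C'

RLE = 11G4E8A5E8C


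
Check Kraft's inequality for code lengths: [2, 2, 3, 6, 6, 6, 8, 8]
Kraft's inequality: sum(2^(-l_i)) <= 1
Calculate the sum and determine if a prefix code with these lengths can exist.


Sum = 2^(-2) + 2^(-2) + 2^(-3) + 2^(-6) + 2^(-6) + 2^(-6) + 2^(-8) + 2^(-8)
    = 0.25 + 0.25 + 0.125 + 0.015625 + 0.015625 + 0.015625 + 0.00390625 + 0.00390625
    = 174/256 = 0.6796875
Since 0.6796875 <= 1, Kraft's inequality IS satisfied.
A prefix code with these lengths CAN exist.

Kraft sum = 0.6796875. Satisfied.


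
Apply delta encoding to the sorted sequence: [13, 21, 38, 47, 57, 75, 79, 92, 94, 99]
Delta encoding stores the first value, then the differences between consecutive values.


First value: 13
Deltas:
  21 - 13 = 8
  38 - 21 = 17
  47 - 38 = 9
  57 - 47 = 10
  75 - 57 = 18
  79 - 75 = 4
  92 - 79 = 13
  94 - 92 = 2
  99 - 94 = 5


Delta encoded: [13, 8, 17, 9, 10, 18, 4, 13, 2, 5]


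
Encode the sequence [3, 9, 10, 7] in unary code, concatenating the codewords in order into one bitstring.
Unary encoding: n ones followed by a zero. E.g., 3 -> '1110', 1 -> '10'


Encode each number as n ones followed by a terminating 0:
  3 -> 1110 (4 bits)
  9 -> 1111111110 (10 bits)
  10 -> 11111111110 (11 bits)
  7 -> 11111110 (8 bits)
Total length = 4 + 10 + 11 + 8 = 33 bits.

Unary([3, 9, 10, 7]) = 111011111111101111111111011111110 (33 bits)


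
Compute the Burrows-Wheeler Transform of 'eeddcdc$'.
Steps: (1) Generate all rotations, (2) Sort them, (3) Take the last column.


Rotations (sorted):
  0: $eeddcdc -> last char: c
  1: c$eeddcd -> last char: d
  2: cdc$eedd -> last char: d
  3: dc$eeddc -> last char: c
  4: dcdc$eed -> last char: d
  5: ddcdc$ee -> last char: e
  6: eddcdc$e -> last char: e
  7: eeddcdc$ -> last char: $


BWT = cddcdee$


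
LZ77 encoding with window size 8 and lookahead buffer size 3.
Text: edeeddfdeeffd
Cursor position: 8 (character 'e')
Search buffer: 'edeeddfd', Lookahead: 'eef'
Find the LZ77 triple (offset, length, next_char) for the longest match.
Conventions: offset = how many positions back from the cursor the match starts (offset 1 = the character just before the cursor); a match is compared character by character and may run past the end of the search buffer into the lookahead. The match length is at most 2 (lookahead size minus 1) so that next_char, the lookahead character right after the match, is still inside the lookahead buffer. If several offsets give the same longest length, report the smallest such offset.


Try each offset into the search buffer:
  offset=1 (pos 7, char 'd'): match length 0
  offset=2 (pos 6, char 'f'): match length 0
  offset=3 (pos 5, char 'd'): match length 0
  offset=4 (pos 4, char 'd'): match length 0
  offset=5 (pos 3, char 'e'): match length 1
  offset=6 (pos 2, char 'e'): match length 2
  offset=7 (pos 1, char 'd'): match length 0
  offset=8 (pos 0, char 'e'): match length 1
Longest match has length 2 at offset 6.
next_char = character at position 8 + 2 = 10 -> 'f'

Best match: offset=6, length=2 (matching 'ee' starting at position 2)
LZ77 triple: (6, 2, 'f')


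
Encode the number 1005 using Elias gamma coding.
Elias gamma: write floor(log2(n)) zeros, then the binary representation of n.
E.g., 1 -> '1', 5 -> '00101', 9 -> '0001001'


num_bits = floor(log2(1005)) + 1 = 10
leading_zeros = num_bits - 1 = 9
binary(1005) = 1111101101

Elias gamma(1005) = '000000000' + '1111101101' = 0000000001111101101 (19 bits)


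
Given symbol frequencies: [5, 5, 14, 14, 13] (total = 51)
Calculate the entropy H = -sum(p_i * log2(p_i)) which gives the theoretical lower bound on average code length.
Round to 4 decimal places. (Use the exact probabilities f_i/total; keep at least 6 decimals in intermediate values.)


Per-symbol terms -p_i * log2(p_i) with p_i = f_i/51:
  p = 5/51 = 0.098039: log2(p) = -3.350497, -p*log2(p) = 0.328480
  p = 5/51 = 0.098039: log2(p) = -3.350497, -p*log2(p) = 0.328480
  p = 14/51 = 0.274510: log2(p) = -1.865070, -p*log2(p) = 0.511980
  p = 14/51 = 0.274510: log2(p) = -1.865070, -p*log2(p) = 0.511980
  p = 13/51 = 0.254902: log2(p) = -1.971986, -p*log2(p) = 0.502663
H = 0.328480 + 0.328480 + 0.511980 + 0.511980 + 0.502663 = 2.183583

H = 2.1836 bits/symbol


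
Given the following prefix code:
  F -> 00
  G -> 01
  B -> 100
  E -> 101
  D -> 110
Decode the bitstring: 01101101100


Decoding step by step:
Bits 01 -> G
Bits 101 -> E
Bits 101 -> E
Bits 100 -> B


Decoded message: GEEB


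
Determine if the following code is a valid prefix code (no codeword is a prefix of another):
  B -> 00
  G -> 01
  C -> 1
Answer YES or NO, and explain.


Checking each pair (does one codeword prefix another?):
  B='00' vs G='01': no prefix
  B='00' vs C='1': no prefix
  G='01' vs B='00': no prefix
  G='01' vs C='1': no prefix
  C='1' vs B='00': no prefix
  C='1' vs G='01': no prefix
No violation found over all pairs.

YES -- this is a valid prefix code. No codeword is a prefix of any other codeword.


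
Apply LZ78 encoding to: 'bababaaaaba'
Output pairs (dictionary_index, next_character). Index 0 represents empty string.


LZ78 encoding steps:
Dictionary: {0: ''}
Step 1: w='' (idx 0), next='b' -> output (0, 'b'), add 'b' as idx 1
Step 2: w='' (idx 0), next='a' -> output (0, 'a'), add 'a' as idx 2
Step 3: w='b' (idx 1), next='a' -> output (1, 'a'), add 'ba' as idx 3
Step 4: w='ba' (idx 3), next='a' -> output (3, 'a'), add 'baa' as idx 4
Step 5: w='a' (idx 2), next='a' -> output (2, 'a'), add 'aa' as idx 5
Step 6: w='ba' (idx 3), end of input -> output (3, '')


Encoded: [(0, 'b'), (0, 'a'), (1, 'a'), (3, 'a'), (2, 'a'), (3, '')]


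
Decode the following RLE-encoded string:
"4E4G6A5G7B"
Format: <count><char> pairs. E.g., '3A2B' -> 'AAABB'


Expanding each <count><char> pair:
  4E -> 'EEEE'
  4G -> 'GGGG'
  6A -> 'AAAAAA'
  5G -> 'GGGGG'
  7B -> 'BBBBBBB'

Decoded = EEEEGGGGAAAAAAGGGGGBBBBBBB


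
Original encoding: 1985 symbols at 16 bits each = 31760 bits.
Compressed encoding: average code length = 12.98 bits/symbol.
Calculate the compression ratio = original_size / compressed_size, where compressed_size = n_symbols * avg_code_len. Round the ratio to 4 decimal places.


original_size = n_symbols * orig_bits = 1985 * 16 = 31760 bits
compressed_size = n_symbols * avg_code_len = 1985 * 12.98 = 25765.3 bits
ratio = original_size / compressed_size = 31760 / 25765.3 = 1.2327

Compression ratio = 1.2327


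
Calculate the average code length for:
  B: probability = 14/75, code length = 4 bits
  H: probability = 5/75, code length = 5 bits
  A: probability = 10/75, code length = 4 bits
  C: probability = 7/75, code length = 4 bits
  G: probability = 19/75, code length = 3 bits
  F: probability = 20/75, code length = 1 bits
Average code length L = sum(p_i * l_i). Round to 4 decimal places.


Weighted contributions p_i * l_i:
  B: (14/75) * 4 = 56/75
  H: (5/75) * 5 = 25/75
  A: (10/75) * 4 = 40/75
  C: (7/75) * 4 = 28/75
  G: (19/75) * 3 = 57/75
  F: (20/75) * 1 = 20/75
Sum = (56 + 25 + 40 + 28 + 57 + 20)/75 = 226/75

L = 226/75 = 3.0133 bits/symbol


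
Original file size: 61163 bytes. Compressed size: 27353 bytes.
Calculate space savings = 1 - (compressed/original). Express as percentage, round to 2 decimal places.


ratio = compressed/original = 27353/61163 = 0.447215
savings = 1 - ratio = 1 - 0.447215 = 0.552785
as a percentage: 0.552785 * 100 = 55.28%

Space savings = 1 - 27353/61163 = 55.28%


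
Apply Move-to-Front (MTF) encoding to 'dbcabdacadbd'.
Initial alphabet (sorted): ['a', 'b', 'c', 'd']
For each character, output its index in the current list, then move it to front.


MTF encoding:
'd': index 3 in ['a', 'b', 'c', 'd'] -> ['d', 'a', 'b', 'c']
'b': index 2 in ['d', 'a', 'b', 'c'] -> ['b', 'd', 'a', 'c']
'c': index 3 in ['b', 'd', 'a', 'c'] -> ['c', 'b', 'd', 'a']
'a': index 3 in ['c', 'b', 'd', 'a'] -> ['a', 'c', 'b', 'd']
'b': index 2 in ['a', 'c', 'b', 'd'] -> ['b', 'a', 'c', 'd']
'd': index 3 in ['b', 'a', 'c', 'd'] -> ['d', 'b', 'a', 'c']
'a': index 2 in ['d', 'b', 'a', 'c'] -> ['a', 'd', 'b', 'c']
'c': index 3 in ['a', 'd', 'b', 'c'] -> ['c', 'a', 'd', 'b']
'a': index 1 in ['c', 'a', 'd', 'b'] -> ['a', 'c', 'd', 'b']
'd': index 2 in ['a', 'c', 'd', 'b'] -> ['d', 'a', 'c', 'b']
'b': index 3 in ['d', 'a', 'c', 'b'] -> ['b', 'd', 'a', 'c']
'd': index 1 in ['b', 'd', 'a', 'c'] -> ['d', 'b', 'a', 'c']


Output: [3, 2, 3, 3, 2, 3, 2, 3, 1, 2, 3, 1]


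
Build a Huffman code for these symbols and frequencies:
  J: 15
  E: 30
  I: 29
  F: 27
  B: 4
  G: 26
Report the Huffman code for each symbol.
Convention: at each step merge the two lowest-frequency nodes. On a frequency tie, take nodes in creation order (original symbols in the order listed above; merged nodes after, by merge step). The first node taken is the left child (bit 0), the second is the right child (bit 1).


Huffman tree construction:
Step 1: Merge B(4) + J(15) = 19
Step 2: Merge (B+J)(19) + G(26) = 45
Step 3: Merge F(27) + I(29) = 56
Step 4: Merge E(30) + ((B+J)+G)(45) = 75
Step 5: Merge (F+I)(56) + (E+((B+J)+G))(75) = 131
Read each symbol's code off the tree from the root (left child = 0, right child = 1).

Codes:
  J: 1101 (length 4)
  E: 10 (length 2)
  I: 01 (length 2)
  F: 00 (length 2)
  B: 1100 (length 4)
  G: 111 (length 3)
Average code length: 326/131 = 2.4885 bits/symbol


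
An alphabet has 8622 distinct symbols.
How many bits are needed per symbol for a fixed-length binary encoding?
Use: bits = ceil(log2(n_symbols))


log2(8622) = 13.0738
Bracket: 2^13 = 8192 < 8622 <= 2^14 = 16384
So ceil(log2(8622)) = 14

bits = ceil(log2(8622)) = ceil(13.0738) = 14 bits


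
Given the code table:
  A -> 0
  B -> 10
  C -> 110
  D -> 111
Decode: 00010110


Decoding:
0 -> A
0 -> A
0 -> A
10 -> B
110 -> C


Result: AAABC


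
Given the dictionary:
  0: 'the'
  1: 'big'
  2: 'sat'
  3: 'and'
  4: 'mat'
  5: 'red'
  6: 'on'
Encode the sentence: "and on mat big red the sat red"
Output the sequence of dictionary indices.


Look up each word in the dictionary:
  'and' -> 3
  'on' -> 6
  'mat' -> 4
  'big' -> 1
  'red' -> 5
  'the' -> 0
  'sat' -> 2
  'red' -> 5

Encoded: [3, 6, 4, 1, 5, 0, 2, 5]


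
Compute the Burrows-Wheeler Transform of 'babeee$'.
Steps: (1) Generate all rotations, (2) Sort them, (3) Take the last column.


Rotations (sorted):
  0: $babeee -> last char: e
  1: abeee$b -> last char: b
  2: babeee$ -> last char: $
  3: beee$ba -> last char: a
  4: e$babee -> last char: e
  5: ee$babe -> last char: e
  6: eee$bab -> last char: b


BWT = eb$aeeb


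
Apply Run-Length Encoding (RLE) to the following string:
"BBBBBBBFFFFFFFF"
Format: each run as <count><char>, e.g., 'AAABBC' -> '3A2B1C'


Scanning runs left to right:
  i=0: run of 'B' x 7 -> '7B'
  i=7: run of 'F' x 8 -> '8F'

RLE = 7B8F


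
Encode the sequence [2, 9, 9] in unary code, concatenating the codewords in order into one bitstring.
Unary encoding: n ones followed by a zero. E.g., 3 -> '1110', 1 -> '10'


Encode each number as n ones followed by a terminating 0:
  2 -> 110 (3 bits)
  9 -> 1111111110 (10 bits)
  9 -> 1111111110 (10 bits)
Total length = 3 + 10 + 10 = 23 bits.

Unary([2, 9, 9]) = 11011111111101111111110 (23 bits)


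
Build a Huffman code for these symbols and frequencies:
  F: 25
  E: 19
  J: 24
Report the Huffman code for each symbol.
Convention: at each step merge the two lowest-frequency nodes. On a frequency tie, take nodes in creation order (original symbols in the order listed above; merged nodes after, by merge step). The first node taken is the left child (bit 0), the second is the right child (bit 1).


Huffman tree construction:
Step 1: Merge E(19) + J(24) = 43
Step 2: Merge F(25) + (E+J)(43) = 68
Read each symbol's code off the tree from the root (left child = 0, right child = 1).

Codes:
  F: 0 (length 1)
  E: 10 (length 2)
  J: 11 (length 2)
Average code length: 111/68 = 1.6324 bits/symbol


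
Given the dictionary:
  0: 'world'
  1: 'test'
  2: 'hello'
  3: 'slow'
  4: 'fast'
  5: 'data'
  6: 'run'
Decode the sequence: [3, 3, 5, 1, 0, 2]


Look up each index in the dictionary:
  3 -> 'slow'
  3 -> 'slow'
  5 -> 'data'
  1 -> 'test'
  0 -> 'world'
  2 -> 'hello'

Decoded: "slow slow data test world hello"


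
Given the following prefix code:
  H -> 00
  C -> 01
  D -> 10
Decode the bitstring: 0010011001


Decoding step by step:
Bits 00 -> H
Bits 10 -> D
Bits 01 -> C
Bits 10 -> D
Bits 01 -> C


Decoded message: HDCDC


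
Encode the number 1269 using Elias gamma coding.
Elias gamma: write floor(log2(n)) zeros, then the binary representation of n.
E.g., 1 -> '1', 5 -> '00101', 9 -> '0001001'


num_bits = floor(log2(1269)) + 1 = 11
leading_zeros = num_bits - 1 = 10
binary(1269) = 10011110101

Elias gamma(1269) = '0000000000' + '10011110101' = 000000000010011110101 (21 bits)


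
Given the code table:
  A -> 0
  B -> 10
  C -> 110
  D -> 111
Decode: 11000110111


Decoding:
110 -> C
0 -> A
0 -> A
110 -> C
111 -> D


Result: CAACD


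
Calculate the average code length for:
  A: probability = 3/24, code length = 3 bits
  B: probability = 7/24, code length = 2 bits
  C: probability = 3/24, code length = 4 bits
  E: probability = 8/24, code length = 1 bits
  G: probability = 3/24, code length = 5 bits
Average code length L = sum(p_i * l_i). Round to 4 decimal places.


Weighted contributions p_i * l_i:
  A: (3/24) * 3 = 9/24
  B: (7/24) * 2 = 14/24
  C: (3/24) * 4 = 12/24
  E: (8/24) * 1 = 8/24
  G: (3/24) * 5 = 15/24
Sum = (9 + 14 + 12 + 8 + 15)/24 = 58/24

L = 58/24 = 2.4167 bits/symbol


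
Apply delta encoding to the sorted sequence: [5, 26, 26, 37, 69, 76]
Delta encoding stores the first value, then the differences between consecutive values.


First value: 5
Deltas:
  26 - 5 = 21
  26 - 26 = 0
  37 - 26 = 11
  69 - 37 = 32
  76 - 69 = 7


Delta encoded: [5, 21, 0, 11, 32, 7]


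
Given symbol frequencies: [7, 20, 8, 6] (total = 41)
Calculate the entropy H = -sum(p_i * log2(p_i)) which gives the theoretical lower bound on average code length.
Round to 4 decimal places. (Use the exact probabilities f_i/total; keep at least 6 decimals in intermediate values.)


Per-symbol terms -p_i * log2(p_i) with p_i = f_i/41:
  p = 7/41 = 0.170732: log2(p) = -2.550197, -p*log2(p) = 0.435400
  p = 20/41 = 0.487805: log2(p) = -1.035624, -p*log2(p) = 0.505182
  p = 8/41 = 0.195122: log2(p) = -2.357552, -p*log2(p) = 0.460010
  p = 6/41 = 0.146341: log2(p) = -2.772590, -p*log2(p) = 0.405745
H = 0.435400 + 0.505182 + 0.460010 + 0.405745 = 1.806337

H = 1.8063 bits/symbol


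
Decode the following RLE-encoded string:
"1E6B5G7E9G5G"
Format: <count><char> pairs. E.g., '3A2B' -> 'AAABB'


Expanding each <count><char> pair:
  1E -> 'E'
  6B -> 'BBBBBB'
  5G -> 'GGGGG'
  7E -> 'EEEEEEE'
  9G -> 'GGGGGGGGG'
  5G -> 'GGGGG'

Decoded = EBBBBBBGGGGGEEEEEEEGGGGGGGGGGGGGG


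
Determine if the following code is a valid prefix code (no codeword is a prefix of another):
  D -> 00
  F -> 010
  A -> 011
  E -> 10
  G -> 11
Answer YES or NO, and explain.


Checking each pair (does one codeword prefix another?):
  D='00' vs F='010': no prefix
  D='00' vs A='011': no prefix
  D='00' vs E='10': no prefix
  D='00' vs G='11': no prefix
  F='010' vs D='00': no prefix
  F='010' vs A='011': no prefix
  F='010' vs E='10': no prefix
  F='010' vs G='11': no prefix
  A='011' vs D='00': no prefix
  A='011' vs F='010': no prefix
  A='011' vs E='10': no prefix
  A='011' vs G='11': no prefix
  E='10' vs D='00': no prefix
  E='10' vs F='010': no prefix
  E='10' vs A='011': no prefix
  E='10' vs G='11': no prefix
  G='11' vs D='00': no prefix
  G='11' vs F='010': no prefix
  G='11' vs A='011': no prefix
  G='11' vs E='10': no prefix
No violation found over all pairs.

YES -- this is a valid prefix code. No codeword is a prefix of any other codeword.
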